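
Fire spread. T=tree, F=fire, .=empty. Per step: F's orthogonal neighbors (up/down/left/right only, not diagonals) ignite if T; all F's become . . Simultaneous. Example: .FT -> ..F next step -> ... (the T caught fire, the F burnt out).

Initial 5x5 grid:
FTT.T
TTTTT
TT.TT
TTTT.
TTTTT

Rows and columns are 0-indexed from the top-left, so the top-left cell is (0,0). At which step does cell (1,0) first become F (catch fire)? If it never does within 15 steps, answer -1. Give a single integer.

Step 1: cell (1,0)='F' (+2 fires, +1 burnt)
  -> target ignites at step 1
Step 2: cell (1,0)='.' (+3 fires, +2 burnt)
Step 3: cell (1,0)='.' (+3 fires, +3 burnt)
Step 4: cell (1,0)='.' (+3 fires, +3 burnt)
Step 5: cell (1,0)='.' (+4 fires, +3 burnt)
Step 6: cell (1,0)='.' (+4 fires, +4 burnt)
Step 7: cell (1,0)='.' (+1 fires, +4 burnt)
Step 8: cell (1,0)='.' (+1 fires, +1 burnt)
Step 9: cell (1,0)='.' (+0 fires, +1 burnt)
  fire out at step 9

1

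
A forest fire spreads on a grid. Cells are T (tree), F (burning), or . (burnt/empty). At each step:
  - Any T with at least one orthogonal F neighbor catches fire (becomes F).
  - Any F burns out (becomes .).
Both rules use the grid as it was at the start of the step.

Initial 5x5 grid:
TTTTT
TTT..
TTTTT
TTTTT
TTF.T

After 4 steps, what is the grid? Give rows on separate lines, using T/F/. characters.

Step 1: 2 trees catch fire, 1 burn out
  TTTTT
  TTT..
  TTTTT
  TTFTT
  TF..T
Step 2: 4 trees catch fire, 2 burn out
  TTTTT
  TTT..
  TTFTT
  TF.FT
  F...T
Step 3: 5 trees catch fire, 4 burn out
  TTTTT
  TTF..
  TF.FT
  F...F
  ....T
Step 4: 5 trees catch fire, 5 burn out
  TTFTT
  TF...
  F...F
  .....
  ....F

TTFTT
TF...
F...F
.....
....F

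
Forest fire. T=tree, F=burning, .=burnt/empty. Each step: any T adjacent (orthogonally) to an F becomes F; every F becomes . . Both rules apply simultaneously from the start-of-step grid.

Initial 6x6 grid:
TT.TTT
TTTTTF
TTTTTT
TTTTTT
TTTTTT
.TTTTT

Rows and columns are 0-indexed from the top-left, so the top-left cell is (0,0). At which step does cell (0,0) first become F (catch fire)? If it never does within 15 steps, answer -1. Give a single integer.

Step 1: cell (0,0)='T' (+3 fires, +1 burnt)
Step 2: cell (0,0)='T' (+4 fires, +3 burnt)
Step 3: cell (0,0)='T' (+5 fires, +4 burnt)
Step 4: cell (0,0)='T' (+5 fires, +5 burnt)
Step 5: cell (0,0)='T' (+6 fires, +5 burnt)
Step 6: cell (0,0)='F' (+5 fires, +6 burnt)
  -> target ignites at step 6
Step 7: cell (0,0)='.' (+3 fires, +5 burnt)
Step 8: cell (0,0)='.' (+2 fires, +3 burnt)
Step 9: cell (0,0)='.' (+0 fires, +2 burnt)
  fire out at step 9

6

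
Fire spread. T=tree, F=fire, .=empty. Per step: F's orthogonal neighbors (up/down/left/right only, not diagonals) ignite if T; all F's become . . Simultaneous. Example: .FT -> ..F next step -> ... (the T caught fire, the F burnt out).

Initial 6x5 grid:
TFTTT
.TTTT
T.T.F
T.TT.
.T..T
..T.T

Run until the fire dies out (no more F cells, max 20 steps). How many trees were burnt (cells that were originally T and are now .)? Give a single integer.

Answer: 11

Derivation:
Step 1: +4 fires, +2 burnt (F count now 4)
Step 2: +4 fires, +4 burnt (F count now 4)
Step 3: +1 fires, +4 burnt (F count now 1)
Step 4: +1 fires, +1 burnt (F count now 1)
Step 5: +1 fires, +1 burnt (F count now 1)
Step 6: +0 fires, +1 burnt (F count now 0)
Fire out after step 6
Initially T: 17, now '.': 24
Total burnt (originally-T cells now '.'): 11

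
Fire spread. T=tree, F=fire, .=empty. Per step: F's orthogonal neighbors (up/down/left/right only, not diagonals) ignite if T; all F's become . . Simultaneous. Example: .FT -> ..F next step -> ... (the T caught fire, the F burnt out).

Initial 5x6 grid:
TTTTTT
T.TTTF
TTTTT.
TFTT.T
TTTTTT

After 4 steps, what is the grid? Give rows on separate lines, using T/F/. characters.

Step 1: 6 trees catch fire, 2 burn out
  TTTTTF
  T.TTF.
  TFTTT.
  F.FT.T
  TFTTTT
Step 2: 8 trees catch fire, 6 burn out
  TTTTF.
  T.TF..
  F.FTF.
  ...F.T
  F.FTTT
Step 3: 5 trees catch fire, 8 burn out
  TTTF..
  F.F...
  ...F..
  .....T
  ...FTT
Step 4: 3 trees catch fire, 5 burn out
  FTF...
  ......
  ......
  .....T
  ....FT

FTF...
......
......
.....T
....FT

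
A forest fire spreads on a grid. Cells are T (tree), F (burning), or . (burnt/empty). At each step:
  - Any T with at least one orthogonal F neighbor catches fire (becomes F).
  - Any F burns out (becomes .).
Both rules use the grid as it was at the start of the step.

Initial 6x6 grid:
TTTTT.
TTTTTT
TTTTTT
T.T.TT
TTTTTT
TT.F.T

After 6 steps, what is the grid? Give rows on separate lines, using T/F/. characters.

Step 1: 1 trees catch fire, 1 burn out
  TTTTT.
  TTTTTT
  TTTTTT
  T.T.TT
  TTTFTT
  TT...T
Step 2: 2 trees catch fire, 1 burn out
  TTTTT.
  TTTTTT
  TTTTTT
  T.T.TT
  TTF.FT
  TT...T
Step 3: 4 trees catch fire, 2 burn out
  TTTTT.
  TTTTTT
  TTTTTT
  T.F.FT
  TF...F
  TT...T
Step 4: 6 trees catch fire, 4 burn out
  TTTTT.
  TTTTTT
  TTFTFT
  T....F
  F.....
  TF...F
Step 5: 7 trees catch fire, 6 burn out
  TTTTT.
  TTFTFT
  TF.F.F
  F.....
  ......
  F.....
Step 6: 6 trees catch fire, 7 burn out
  TTFTF.
  TF.F.F
  F.....
  ......
  ......
  ......

TTFTF.
TF.F.F
F.....
......
......
......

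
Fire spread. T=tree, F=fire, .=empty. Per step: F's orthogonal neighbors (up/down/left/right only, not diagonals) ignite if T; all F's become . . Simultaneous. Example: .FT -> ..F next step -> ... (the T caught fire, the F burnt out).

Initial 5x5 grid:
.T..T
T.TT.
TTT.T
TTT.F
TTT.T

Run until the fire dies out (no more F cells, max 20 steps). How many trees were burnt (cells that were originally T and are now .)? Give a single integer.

Step 1: +2 fires, +1 burnt (F count now 2)
Step 2: +0 fires, +2 burnt (F count now 0)
Fire out after step 2
Initially T: 16, now '.': 11
Total burnt (originally-T cells now '.'): 2

Answer: 2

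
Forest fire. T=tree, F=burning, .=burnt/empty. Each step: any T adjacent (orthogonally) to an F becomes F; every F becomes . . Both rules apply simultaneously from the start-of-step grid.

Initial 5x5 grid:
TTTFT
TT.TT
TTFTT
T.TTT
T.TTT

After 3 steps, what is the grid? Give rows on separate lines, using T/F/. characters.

Step 1: 6 trees catch fire, 2 burn out
  TTF.F
  TT.FT
  TF.FT
  T.FTT
  T.TTT
Step 2: 7 trees catch fire, 6 burn out
  TF...
  TF..F
  F...F
  T..FT
  T.FTT
Step 3: 5 trees catch fire, 7 burn out
  F....
  F....
  .....
  F...F
  T..FT

F....
F....
.....
F...F
T..FT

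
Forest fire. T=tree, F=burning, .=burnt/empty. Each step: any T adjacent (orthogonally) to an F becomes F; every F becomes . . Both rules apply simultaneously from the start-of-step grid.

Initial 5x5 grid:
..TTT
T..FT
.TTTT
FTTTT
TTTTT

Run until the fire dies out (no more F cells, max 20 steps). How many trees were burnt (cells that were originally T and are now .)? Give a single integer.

Step 1: +5 fires, +2 burnt (F count now 5)
Step 2: +8 fires, +5 burnt (F count now 8)
Step 3: +3 fires, +8 burnt (F count now 3)
Step 4: +1 fires, +3 burnt (F count now 1)
Step 5: +0 fires, +1 burnt (F count now 0)
Fire out after step 5
Initially T: 18, now '.': 24
Total burnt (originally-T cells now '.'): 17

Answer: 17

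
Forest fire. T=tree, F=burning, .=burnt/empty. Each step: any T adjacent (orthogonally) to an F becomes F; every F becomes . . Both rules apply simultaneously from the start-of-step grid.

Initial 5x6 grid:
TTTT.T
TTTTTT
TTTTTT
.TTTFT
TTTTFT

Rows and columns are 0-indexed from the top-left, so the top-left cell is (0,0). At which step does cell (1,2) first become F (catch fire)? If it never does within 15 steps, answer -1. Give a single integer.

Step 1: cell (1,2)='T' (+5 fires, +2 burnt)
Step 2: cell (1,2)='T' (+5 fires, +5 burnt)
Step 3: cell (1,2)='T' (+5 fires, +5 burnt)
Step 4: cell (1,2)='F' (+5 fires, +5 burnt)
  -> target ignites at step 4
Step 5: cell (1,2)='.' (+3 fires, +5 burnt)
Step 6: cell (1,2)='.' (+2 fires, +3 burnt)
Step 7: cell (1,2)='.' (+1 fires, +2 burnt)
Step 8: cell (1,2)='.' (+0 fires, +1 burnt)
  fire out at step 8

4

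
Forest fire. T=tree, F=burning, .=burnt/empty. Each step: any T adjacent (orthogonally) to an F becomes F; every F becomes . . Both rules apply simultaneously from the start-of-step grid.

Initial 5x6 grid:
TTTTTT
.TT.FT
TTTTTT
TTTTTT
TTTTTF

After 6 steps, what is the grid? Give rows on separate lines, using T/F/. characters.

Step 1: 5 trees catch fire, 2 burn out
  TTTTFT
  .TT..F
  TTTTFT
  TTTTTF
  TTTTF.
Step 2: 6 trees catch fire, 5 burn out
  TTTF.F
  .TT...
  TTTF.F
  TTTTF.
  TTTF..
Step 3: 4 trees catch fire, 6 burn out
  TTF...
  .TT...
  TTF...
  TTTF..
  TTF...
Step 4: 5 trees catch fire, 4 burn out
  TF....
  .TF...
  TF....
  TTF...
  TF....
Step 5: 5 trees catch fire, 5 burn out
  F.....
  .F....
  F.....
  TF....
  F.....
Step 6: 1 trees catch fire, 5 burn out
  ......
  ......
  ......
  F.....
  ......

......
......
......
F.....
......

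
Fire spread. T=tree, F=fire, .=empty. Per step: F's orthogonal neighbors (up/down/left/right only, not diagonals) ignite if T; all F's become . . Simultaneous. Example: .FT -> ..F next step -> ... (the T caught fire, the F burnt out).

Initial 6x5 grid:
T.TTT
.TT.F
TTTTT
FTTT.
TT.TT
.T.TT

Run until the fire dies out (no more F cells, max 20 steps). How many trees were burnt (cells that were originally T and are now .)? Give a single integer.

Answer: 20

Derivation:
Step 1: +5 fires, +2 burnt (F count now 5)
Step 2: +5 fires, +5 burnt (F count now 5)
Step 3: +5 fires, +5 burnt (F count now 5)
Step 4: +2 fires, +5 burnt (F count now 2)
Step 5: +2 fires, +2 burnt (F count now 2)
Step 6: +1 fires, +2 burnt (F count now 1)
Step 7: +0 fires, +1 burnt (F count now 0)
Fire out after step 7
Initially T: 21, now '.': 29
Total burnt (originally-T cells now '.'): 20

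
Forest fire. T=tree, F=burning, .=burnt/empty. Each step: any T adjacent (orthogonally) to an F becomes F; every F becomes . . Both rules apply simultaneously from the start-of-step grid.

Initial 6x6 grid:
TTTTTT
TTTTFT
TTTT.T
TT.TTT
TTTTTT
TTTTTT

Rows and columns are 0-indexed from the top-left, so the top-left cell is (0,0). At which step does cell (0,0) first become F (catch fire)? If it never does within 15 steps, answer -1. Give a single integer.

Step 1: cell (0,0)='T' (+3 fires, +1 burnt)
Step 2: cell (0,0)='T' (+5 fires, +3 burnt)
Step 3: cell (0,0)='T' (+5 fires, +5 burnt)
Step 4: cell (0,0)='T' (+6 fires, +5 burnt)
Step 5: cell (0,0)='F' (+7 fires, +6 burnt)
  -> target ignites at step 5
Step 6: cell (0,0)='.' (+4 fires, +7 burnt)
Step 7: cell (0,0)='.' (+2 fires, +4 burnt)
Step 8: cell (0,0)='.' (+1 fires, +2 burnt)
Step 9: cell (0,0)='.' (+0 fires, +1 burnt)
  fire out at step 9

5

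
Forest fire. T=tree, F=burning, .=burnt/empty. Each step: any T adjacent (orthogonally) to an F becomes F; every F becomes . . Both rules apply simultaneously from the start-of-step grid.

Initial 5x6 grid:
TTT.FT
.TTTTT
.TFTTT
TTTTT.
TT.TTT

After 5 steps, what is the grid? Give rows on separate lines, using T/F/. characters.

Step 1: 6 trees catch fire, 2 burn out
  TTT..F
  .TFTFT
  .F.FTT
  TTFTT.
  TT.TTT
Step 2: 7 trees catch fire, 6 burn out
  TTF...
  .F.F.F
  ....FT
  TF.FT.
  TT.TTT
Step 3: 6 trees catch fire, 7 burn out
  TF....
  ......
  .....F
  F...F.
  TF.FTT
Step 4: 3 trees catch fire, 6 burn out
  F.....
  ......
  ......
  ......
  F...FT
Step 5: 1 trees catch fire, 3 burn out
  ......
  ......
  ......
  ......
  .....F

......
......
......
......
.....F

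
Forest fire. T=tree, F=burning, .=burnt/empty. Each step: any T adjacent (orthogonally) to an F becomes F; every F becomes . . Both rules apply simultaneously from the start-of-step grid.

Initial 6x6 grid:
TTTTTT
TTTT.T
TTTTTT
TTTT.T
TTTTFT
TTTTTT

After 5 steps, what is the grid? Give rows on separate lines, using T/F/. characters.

Step 1: 3 trees catch fire, 1 burn out
  TTTTTT
  TTTT.T
  TTTTTT
  TTTT.T
  TTTF.F
  TTTTFT
Step 2: 5 trees catch fire, 3 burn out
  TTTTTT
  TTTT.T
  TTTTTT
  TTTF.F
  TTF...
  TTTF.F
Step 3: 5 trees catch fire, 5 burn out
  TTTTTT
  TTTT.T
  TTTFTF
  TTF...
  TF....
  TTF...
Step 4: 7 trees catch fire, 5 burn out
  TTTTTT
  TTTF.F
  TTF.F.
  TF....
  F.....
  TF....
Step 5: 6 trees catch fire, 7 burn out
  TTTFTF
  TTF...
  TF....
  F.....
  ......
  F.....

TTTFTF
TTF...
TF....
F.....
......
F.....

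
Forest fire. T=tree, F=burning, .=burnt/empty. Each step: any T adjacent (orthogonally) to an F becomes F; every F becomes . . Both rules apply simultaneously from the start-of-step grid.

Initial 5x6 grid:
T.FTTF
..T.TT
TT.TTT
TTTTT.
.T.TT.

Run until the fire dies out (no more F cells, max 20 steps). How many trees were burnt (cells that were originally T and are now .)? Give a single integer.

Step 1: +4 fires, +2 burnt (F count now 4)
Step 2: +2 fires, +4 burnt (F count now 2)
Step 3: +1 fires, +2 burnt (F count now 1)
Step 4: +2 fires, +1 burnt (F count now 2)
Step 5: +2 fires, +2 burnt (F count now 2)
Step 6: +2 fires, +2 burnt (F count now 2)
Step 7: +1 fires, +2 burnt (F count now 1)
Step 8: +3 fires, +1 burnt (F count now 3)
Step 9: +1 fires, +3 burnt (F count now 1)
Step 10: +0 fires, +1 burnt (F count now 0)
Fire out after step 10
Initially T: 19, now '.': 29
Total burnt (originally-T cells now '.'): 18

Answer: 18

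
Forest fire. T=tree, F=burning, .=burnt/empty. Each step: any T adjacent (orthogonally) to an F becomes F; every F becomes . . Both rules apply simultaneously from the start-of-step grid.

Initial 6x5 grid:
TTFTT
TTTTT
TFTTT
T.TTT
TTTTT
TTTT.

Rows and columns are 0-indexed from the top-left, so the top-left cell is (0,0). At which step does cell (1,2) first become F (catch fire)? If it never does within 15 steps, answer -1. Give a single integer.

Step 1: cell (1,2)='F' (+6 fires, +2 burnt)
  -> target ignites at step 1
Step 2: cell (1,2)='.' (+7 fires, +6 burnt)
Step 3: cell (1,2)='.' (+5 fires, +7 burnt)
Step 4: cell (1,2)='.' (+5 fires, +5 burnt)
Step 5: cell (1,2)='.' (+3 fires, +5 burnt)
Step 6: cell (1,2)='.' (+0 fires, +3 burnt)
  fire out at step 6

1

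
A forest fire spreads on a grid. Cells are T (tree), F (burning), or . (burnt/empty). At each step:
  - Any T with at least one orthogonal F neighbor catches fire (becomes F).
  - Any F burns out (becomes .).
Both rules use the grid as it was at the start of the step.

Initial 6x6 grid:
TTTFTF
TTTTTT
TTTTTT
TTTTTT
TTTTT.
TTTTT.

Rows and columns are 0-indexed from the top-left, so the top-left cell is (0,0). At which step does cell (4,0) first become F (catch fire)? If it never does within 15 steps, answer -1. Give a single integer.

Step 1: cell (4,0)='T' (+4 fires, +2 burnt)
Step 2: cell (4,0)='T' (+5 fires, +4 burnt)
Step 3: cell (4,0)='T' (+6 fires, +5 burnt)
Step 4: cell (4,0)='T' (+5 fires, +6 burnt)
Step 5: cell (4,0)='T' (+5 fires, +5 burnt)
Step 6: cell (4,0)='T' (+4 fires, +5 burnt)
Step 7: cell (4,0)='F' (+2 fires, +4 burnt)
  -> target ignites at step 7
Step 8: cell (4,0)='.' (+1 fires, +2 burnt)
Step 9: cell (4,0)='.' (+0 fires, +1 burnt)
  fire out at step 9

7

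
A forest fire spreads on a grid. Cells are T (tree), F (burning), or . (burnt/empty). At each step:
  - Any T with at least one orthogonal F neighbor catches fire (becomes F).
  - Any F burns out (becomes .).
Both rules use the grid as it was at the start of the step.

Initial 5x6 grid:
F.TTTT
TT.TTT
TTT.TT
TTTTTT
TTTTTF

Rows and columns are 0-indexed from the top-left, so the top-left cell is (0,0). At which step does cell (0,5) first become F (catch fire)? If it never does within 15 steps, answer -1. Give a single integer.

Step 1: cell (0,5)='T' (+3 fires, +2 burnt)
Step 2: cell (0,5)='T' (+5 fires, +3 burnt)
Step 3: cell (0,5)='T' (+6 fires, +5 burnt)
Step 4: cell (0,5)='F' (+7 fires, +6 burnt)
  -> target ignites at step 4
Step 5: cell (0,5)='.' (+2 fires, +7 burnt)
Step 6: cell (0,5)='.' (+1 fires, +2 burnt)
Step 7: cell (0,5)='.' (+1 fires, +1 burnt)
Step 8: cell (0,5)='.' (+0 fires, +1 burnt)
  fire out at step 8

4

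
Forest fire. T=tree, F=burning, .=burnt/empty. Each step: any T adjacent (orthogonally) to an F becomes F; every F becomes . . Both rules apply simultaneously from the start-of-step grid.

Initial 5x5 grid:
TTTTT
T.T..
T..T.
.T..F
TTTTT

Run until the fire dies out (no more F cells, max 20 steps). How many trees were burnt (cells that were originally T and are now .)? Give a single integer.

Step 1: +1 fires, +1 burnt (F count now 1)
Step 2: +1 fires, +1 burnt (F count now 1)
Step 3: +1 fires, +1 burnt (F count now 1)
Step 4: +1 fires, +1 burnt (F count now 1)
Step 5: +2 fires, +1 burnt (F count now 2)
Step 6: +0 fires, +2 burnt (F count now 0)
Fire out after step 6
Initially T: 15, now '.': 16
Total burnt (originally-T cells now '.'): 6

Answer: 6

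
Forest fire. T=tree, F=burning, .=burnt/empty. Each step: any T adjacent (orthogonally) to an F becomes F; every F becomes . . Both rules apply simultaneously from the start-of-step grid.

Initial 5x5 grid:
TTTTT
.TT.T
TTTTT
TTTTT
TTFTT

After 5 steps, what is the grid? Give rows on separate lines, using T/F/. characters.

Step 1: 3 trees catch fire, 1 burn out
  TTTTT
  .TT.T
  TTTTT
  TTFTT
  TF.FT
Step 2: 5 trees catch fire, 3 burn out
  TTTTT
  .TT.T
  TTFTT
  TF.FT
  F...F
Step 3: 5 trees catch fire, 5 burn out
  TTTTT
  .TF.T
  TF.FT
  F...F
  .....
Step 4: 4 trees catch fire, 5 burn out
  TTFTT
  .F..T
  F...F
  .....
  .....
Step 5: 3 trees catch fire, 4 burn out
  TF.FT
  ....F
  .....
  .....
  .....

TF.FT
....F
.....
.....
.....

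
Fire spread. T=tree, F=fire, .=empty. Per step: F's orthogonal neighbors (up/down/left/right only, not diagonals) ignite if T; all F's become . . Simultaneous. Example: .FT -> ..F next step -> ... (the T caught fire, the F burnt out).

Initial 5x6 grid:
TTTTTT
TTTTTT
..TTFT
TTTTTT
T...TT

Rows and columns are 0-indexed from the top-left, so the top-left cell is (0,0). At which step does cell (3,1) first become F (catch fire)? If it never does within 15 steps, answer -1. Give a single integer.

Step 1: cell (3,1)='T' (+4 fires, +1 burnt)
Step 2: cell (3,1)='T' (+7 fires, +4 burnt)
Step 3: cell (3,1)='T' (+5 fires, +7 burnt)
Step 4: cell (3,1)='F' (+3 fires, +5 burnt)
  -> target ignites at step 4
Step 5: cell (3,1)='.' (+3 fires, +3 burnt)
Step 6: cell (3,1)='.' (+2 fires, +3 burnt)
Step 7: cell (3,1)='.' (+0 fires, +2 burnt)
  fire out at step 7

4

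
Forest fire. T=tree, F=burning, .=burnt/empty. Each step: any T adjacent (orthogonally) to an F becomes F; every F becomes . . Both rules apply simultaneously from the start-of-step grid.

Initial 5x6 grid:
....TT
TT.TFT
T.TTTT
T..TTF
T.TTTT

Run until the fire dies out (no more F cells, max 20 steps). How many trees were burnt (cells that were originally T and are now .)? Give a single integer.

Step 1: +7 fires, +2 burnt (F count now 7)
Step 2: +4 fires, +7 burnt (F count now 4)
Step 3: +2 fires, +4 burnt (F count now 2)
Step 4: +1 fires, +2 burnt (F count now 1)
Step 5: +0 fires, +1 burnt (F count now 0)
Fire out after step 5
Initially T: 19, now '.': 25
Total burnt (originally-T cells now '.'): 14

Answer: 14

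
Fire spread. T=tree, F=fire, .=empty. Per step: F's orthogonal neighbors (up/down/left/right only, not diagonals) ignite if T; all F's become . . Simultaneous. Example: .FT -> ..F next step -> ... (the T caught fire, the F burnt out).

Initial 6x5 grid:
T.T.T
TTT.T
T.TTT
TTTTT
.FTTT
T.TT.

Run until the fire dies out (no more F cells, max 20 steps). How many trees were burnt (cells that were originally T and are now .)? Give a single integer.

Step 1: +2 fires, +1 burnt (F count now 2)
Step 2: +4 fires, +2 burnt (F count now 4)
Step 3: +5 fires, +4 burnt (F count now 5)
Step 4: +4 fires, +5 burnt (F count now 4)
Step 5: +4 fires, +4 burnt (F count now 4)
Step 6: +1 fires, +4 burnt (F count now 1)
Step 7: +1 fires, +1 burnt (F count now 1)
Step 8: +0 fires, +1 burnt (F count now 0)
Fire out after step 8
Initially T: 22, now '.': 29
Total burnt (originally-T cells now '.'): 21

Answer: 21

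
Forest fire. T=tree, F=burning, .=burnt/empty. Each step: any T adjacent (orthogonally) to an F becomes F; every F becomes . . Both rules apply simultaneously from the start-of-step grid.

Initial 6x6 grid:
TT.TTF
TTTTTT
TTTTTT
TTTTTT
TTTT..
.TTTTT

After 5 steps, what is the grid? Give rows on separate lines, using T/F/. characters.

Step 1: 2 trees catch fire, 1 burn out
  TT.TF.
  TTTTTF
  TTTTTT
  TTTTTT
  TTTT..
  .TTTTT
Step 2: 3 trees catch fire, 2 burn out
  TT.F..
  TTTTF.
  TTTTTF
  TTTTTT
  TTTT..
  .TTTTT
Step 3: 3 trees catch fire, 3 burn out
  TT....
  TTTF..
  TTTTF.
  TTTTTF
  TTTT..
  .TTTTT
Step 4: 3 trees catch fire, 3 burn out
  TT....
  TTF...
  TTTF..
  TTTTF.
  TTTT..
  .TTTTT
Step 5: 3 trees catch fire, 3 burn out
  TT....
  TF....
  TTF...
  TTTF..
  TTTT..
  .TTTTT

TT....
TF....
TTF...
TTTF..
TTTT..
.TTTTT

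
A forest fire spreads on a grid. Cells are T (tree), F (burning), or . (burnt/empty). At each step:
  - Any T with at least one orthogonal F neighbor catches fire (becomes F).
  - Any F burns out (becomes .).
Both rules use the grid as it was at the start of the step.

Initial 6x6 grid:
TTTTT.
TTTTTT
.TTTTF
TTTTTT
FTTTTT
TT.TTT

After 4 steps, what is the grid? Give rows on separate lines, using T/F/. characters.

Step 1: 6 trees catch fire, 2 burn out
  TTTTT.
  TTTTTF
  .TTTF.
  FTTTTF
  .FTTTT
  FT.TTT
Step 2: 7 trees catch fire, 6 burn out
  TTTTT.
  TTTTF.
  .TTF..
  .FTTF.
  ..FTTF
  .F.TTT
Step 3: 9 trees catch fire, 7 burn out
  TTTTF.
  TTTF..
  .FF...
  ..FF..
  ...FF.
  ...TTF
Step 4: 5 trees catch fire, 9 burn out
  TTTF..
  TFF...
  ......
  ......
  ......
  ...FF.

TTTF..
TFF...
......
......
......
...FF.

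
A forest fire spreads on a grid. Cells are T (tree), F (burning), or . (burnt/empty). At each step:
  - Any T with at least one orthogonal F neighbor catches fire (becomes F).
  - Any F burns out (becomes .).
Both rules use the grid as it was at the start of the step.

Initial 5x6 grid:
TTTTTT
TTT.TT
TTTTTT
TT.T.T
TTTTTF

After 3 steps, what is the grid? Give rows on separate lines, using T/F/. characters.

Step 1: 2 trees catch fire, 1 burn out
  TTTTTT
  TTT.TT
  TTTTTT
  TT.T.F
  TTTTF.
Step 2: 2 trees catch fire, 2 burn out
  TTTTTT
  TTT.TT
  TTTTTF
  TT.T..
  TTTF..
Step 3: 4 trees catch fire, 2 burn out
  TTTTTT
  TTT.TF
  TTTTF.
  TT.F..
  TTF...

TTTTTT
TTT.TF
TTTTF.
TT.F..
TTF...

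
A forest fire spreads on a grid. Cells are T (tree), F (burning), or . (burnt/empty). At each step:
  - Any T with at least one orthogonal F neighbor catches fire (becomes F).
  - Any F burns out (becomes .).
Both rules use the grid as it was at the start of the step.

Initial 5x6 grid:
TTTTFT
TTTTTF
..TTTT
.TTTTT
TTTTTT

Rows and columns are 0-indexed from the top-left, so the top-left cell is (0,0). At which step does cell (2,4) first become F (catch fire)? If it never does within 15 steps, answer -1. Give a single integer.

Step 1: cell (2,4)='T' (+4 fires, +2 burnt)
Step 2: cell (2,4)='F' (+4 fires, +4 burnt)
  -> target ignites at step 2
Step 3: cell (2,4)='.' (+5 fires, +4 burnt)
Step 4: cell (2,4)='.' (+5 fires, +5 burnt)
Step 5: cell (2,4)='.' (+3 fires, +5 burnt)
Step 6: cell (2,4)='.' (+2 fires, +3 burnt)
Step 7: cell (2,4)='.' (+1 fires, +2 burnt)
Step 8: cell (2,4)='.' (+1 fires, +1 burnt)
Step 9: cell (2,4)='.' (+0 fires, +1 burnt)
  fire out at step 9

2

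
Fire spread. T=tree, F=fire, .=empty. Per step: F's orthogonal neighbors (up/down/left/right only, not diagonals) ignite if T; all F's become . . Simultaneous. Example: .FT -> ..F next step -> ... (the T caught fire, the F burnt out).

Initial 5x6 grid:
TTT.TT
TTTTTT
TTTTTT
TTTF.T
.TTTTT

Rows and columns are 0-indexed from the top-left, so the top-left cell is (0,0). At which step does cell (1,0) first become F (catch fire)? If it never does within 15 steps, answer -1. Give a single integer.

Step 1: cell (1,0)='T' (+3 fires, +1 burnt)
Step 2: cell (1,0)='T' (+6 fires, +3 burnt)
Step 3: cell (1,0)='T' (+7 fires, +6 burnt)
Step 4: cell (1,0)='T' (+6 fires, +7 burnt)
Step 5: cell (1,0)='F' (+3 fires, +6 burnt)
  -> target ignites at step 5
Step 6: cell (1,0)='.' (+1 fires, +3 burnt)
Step 7: cell (1,0)='.' (+0 fires, +1 burnt)
  fire out at step 7

5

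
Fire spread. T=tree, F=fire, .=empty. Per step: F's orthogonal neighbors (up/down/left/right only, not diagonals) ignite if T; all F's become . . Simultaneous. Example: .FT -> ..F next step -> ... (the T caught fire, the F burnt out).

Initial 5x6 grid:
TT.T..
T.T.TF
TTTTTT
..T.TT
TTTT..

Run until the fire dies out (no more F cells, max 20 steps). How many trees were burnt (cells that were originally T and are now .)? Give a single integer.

Answer: 18

Derivation:
Step 1: +2 fires, +1 burnt (F count now 2)
Step 2: +2 fires, +2 burnt (F count now 2)
Step 3: +2 fires, +2 burnt (F count now 2)
Step 4: +1 fires, +2 burnt (F count now 1)
Step 5: +3 fires, +1 burnt (F count now 3)
Step 6: +2 fires, +3 burnt (F count now 2)
Step 7: +3 fires, +2 burnt (F count now 3)
Step 8: +2 fires, +3 burnt (F count now 2)
Step 9: +1 fires, +2 burnt (F count now 1)
Step 10: +0 fires, +1 burnt (F count now 0)
Fire out after step 10
Initially T: 19, now '.': 29
Total burnt (originally-T cells now '.'): 18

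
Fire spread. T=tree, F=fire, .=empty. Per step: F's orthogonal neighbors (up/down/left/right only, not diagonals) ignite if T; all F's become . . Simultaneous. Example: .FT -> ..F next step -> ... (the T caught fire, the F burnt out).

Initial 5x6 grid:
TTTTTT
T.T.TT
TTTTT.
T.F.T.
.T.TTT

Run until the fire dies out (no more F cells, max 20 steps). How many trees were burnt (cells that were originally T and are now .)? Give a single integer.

Answer: 20

Derivation:
Step 1: +1 fires, +1 burnt (F count now 1)
Step 2: +3 fires, +1 burnt (F count now 3)
Step 3: +3 fires, +3 burnt (F count now 3)
Step 4: +6 fires, +3 burnt (F count now 6)
Step 5: +4 fires, +6 burnt (F count now 4)
Step 6: +3 fires, +4 burnt (F count now 3)
Step 7: +0 fires, +3 burnt (F count now 0)
Fire out after step 7
Initially T: 21, now '.': 29
Total burnt (originally-T cells now '.'): 20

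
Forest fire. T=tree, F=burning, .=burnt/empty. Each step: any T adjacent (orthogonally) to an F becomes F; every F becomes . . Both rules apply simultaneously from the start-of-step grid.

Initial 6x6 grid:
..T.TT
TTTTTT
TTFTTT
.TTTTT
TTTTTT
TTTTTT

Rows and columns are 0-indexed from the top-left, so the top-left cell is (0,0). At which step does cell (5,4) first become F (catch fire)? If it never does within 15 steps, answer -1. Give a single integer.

Step 1: cell (5,4)='T' (+4 fires, +1 burnt)
Step 2: cell (5,4)='T' (+8 fires, +4 burnt)
Step 3: cell (5,4)='T' (+7 fires, +8 burnt)
Step 4: cell (5,4)='T' (+7 fires, +7 burnt)
Step 5: cell (5,4)='F' (+4 fires, +7 burnt)
  -> target ignites at step 5
Step 6: cell (5,4)='.' (+1 fires, +4 burnt)
Step 7: cell (5,4)='.' (+0 fires, +1 burnt)
  fire out at step 7

5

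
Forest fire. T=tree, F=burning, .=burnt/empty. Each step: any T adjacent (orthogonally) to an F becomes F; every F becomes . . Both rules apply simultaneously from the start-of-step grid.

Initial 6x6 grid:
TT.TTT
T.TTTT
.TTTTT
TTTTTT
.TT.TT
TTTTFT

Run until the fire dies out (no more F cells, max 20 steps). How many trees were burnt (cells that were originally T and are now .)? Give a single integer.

Step 1: +3 fires, +1 burnt (F count now 3)
Step 2: +3 fires, +3 burnt (F count now 3)
Step 3: +5 fires, +3 burnt (F count now 5)
Step 4: +6 fires, +5 burnt (F count now 6)
Step 5: +5 fires, +6 burnt (F count now 5)
Step 6: +5 fires, +5 burnt (F count now 5)
Step 7: +0 fires, +5 burnt (F count now 0)
Fire out after step 7
Initially T: 30, now '.': 33
Total burnt (originally-T cells now '.'): 27

Answer: 27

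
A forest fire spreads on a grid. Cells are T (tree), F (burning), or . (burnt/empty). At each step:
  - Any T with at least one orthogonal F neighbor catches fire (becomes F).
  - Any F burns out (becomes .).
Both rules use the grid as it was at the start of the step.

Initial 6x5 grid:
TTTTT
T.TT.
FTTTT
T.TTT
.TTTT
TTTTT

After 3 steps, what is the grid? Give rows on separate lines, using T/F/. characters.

Step 1: 3 trees catch fire, 1 burn out
  TTTTT
  F.TT.
  .FTTT
  F.TTT
  .TTTT
  TTTTT
Step 2: 2 trees catch fire, 3 burn out
  FTTTT
  ..TT.
  ..FTT
  ..TTT
  .TTTT
  TTTTT
Step 3: 4 trees catch fire, 2 burn out
  .FTTT
  ..FT.
  ...FT
  ..FTT
  .TTTT
  TTTTT

.FTTT
..FT.
...FT
..FTT
.TTTT
TTTTT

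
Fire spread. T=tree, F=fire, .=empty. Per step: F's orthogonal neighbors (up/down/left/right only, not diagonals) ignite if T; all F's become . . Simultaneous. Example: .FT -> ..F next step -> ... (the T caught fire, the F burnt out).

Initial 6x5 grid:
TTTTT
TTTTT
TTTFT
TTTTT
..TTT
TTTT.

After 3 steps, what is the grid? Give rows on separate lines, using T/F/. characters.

Step 1: 4 trees catch fire, 1 burn out
  TTTTT
  TTTFT
  TTF.F
  TTTFT
  ..TTT
  TTTT.
Step 2: 7 trees catch fire, 4 burn out
  TTTFT
  TTF.F
  TF...
  TTF.F
  ..TFT
  TTTT.
Step 3: 8 trees catch fire, 7 burn out
  TTF.F
  TF...
  F....
  TF...
  ..F.F
  TTTF.

TTF.F
TF...
F....
TF...
..F.F
TTTF.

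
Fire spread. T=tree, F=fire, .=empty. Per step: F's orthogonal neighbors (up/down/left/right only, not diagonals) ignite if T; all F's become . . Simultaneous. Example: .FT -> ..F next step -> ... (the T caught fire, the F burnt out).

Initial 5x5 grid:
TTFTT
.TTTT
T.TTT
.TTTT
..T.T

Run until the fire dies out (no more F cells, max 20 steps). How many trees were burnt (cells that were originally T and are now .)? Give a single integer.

Step 1: +3 fires, +1 burnt (F count now 3)
Step 2: +5 fires, +3 burnt (F count now 5)
Step 3: +3 fires, +5 burnt (F count now 3)
Step 4: +4 fires, +3 burnt (F count now 4)
Step 5: +1 fires, +4 burnt (F count now 1)
Step 6: +1 fires, +1 burnt (F count now 1)
Step 7: +0 fires, +1 burnt (F count now 0)
Fire out after step 7
Initially T: 18, now '.': 24
Total burnt (originally-T cells now '.'): 17

Answer: 17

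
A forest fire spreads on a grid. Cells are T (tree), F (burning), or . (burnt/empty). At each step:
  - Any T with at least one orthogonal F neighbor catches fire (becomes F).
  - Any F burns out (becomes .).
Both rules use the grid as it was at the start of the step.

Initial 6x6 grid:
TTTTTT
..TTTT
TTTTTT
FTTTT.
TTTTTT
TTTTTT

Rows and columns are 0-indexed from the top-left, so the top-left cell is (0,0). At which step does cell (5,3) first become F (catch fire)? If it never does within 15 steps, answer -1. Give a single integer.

Step 1: cell (5,3)='T' (+3 fires, +1 burnt)
Step 2: cell (5,3)='T' (+4 fires, +3 burnt)
Step 3: cell (5,3)='T' (+4 fires, +4 burnt)
Step 4: cell (5,3)='T' (+5 fires, +4 burnt)
Step 5: cell (5,3)='F' (+5 fires, +5 burnt)
  -> target ignites at step 5
Step 6: cell (5,3)='.' (+6 fires, +5 burnt)
Step 7: cell (5,3)='.' (+4 fires, +6 burnt)
Step 8: cell (5,3)='.' (+1 fires, +4 burnt)
Step 9: cell (5,3)='.' (+0 fires, +1 burnt)
  fire out at step 9

5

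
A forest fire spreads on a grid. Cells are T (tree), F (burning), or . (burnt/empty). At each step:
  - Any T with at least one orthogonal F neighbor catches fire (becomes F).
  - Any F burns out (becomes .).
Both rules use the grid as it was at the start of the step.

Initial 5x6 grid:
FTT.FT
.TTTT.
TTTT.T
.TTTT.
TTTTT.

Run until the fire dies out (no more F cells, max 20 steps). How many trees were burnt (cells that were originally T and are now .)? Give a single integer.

Answer: 20

Derivation:
Step 1: +3 fires, +2 burnt (F count now 3)
Step 2: +3 fires, +3 burnt (F count now 3)
Step 3: +3 fires, +3 burnt (F count now 3)
Step 4: +4 fires, +3 burnt (F count now 4)
Step 5: +4 fires, +4 burnt (F count now 4)
Step 6: +3 fires, +4 burnt (F count now 3)
Step 7: +0 fires, +3 burnt (F count now 0)
Fire out after step 7
Initially T: 21, now '.': 29
Total burnt (originally-T cells now '.'): 20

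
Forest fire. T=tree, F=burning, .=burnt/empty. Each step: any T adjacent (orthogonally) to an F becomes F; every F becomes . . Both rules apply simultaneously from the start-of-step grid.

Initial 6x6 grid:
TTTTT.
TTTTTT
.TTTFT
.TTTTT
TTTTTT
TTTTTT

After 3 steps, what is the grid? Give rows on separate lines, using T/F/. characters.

Step 1: 4 trees catch fire, 1 burn out
  TTTTT.
  TTTTFT
  .TTF.F
  .TTTFT
  TTTTTT
  TTTTTT
Step 2: 7 trees catch fire, 4 burn out
  TTTTF.
  TTTF.F
  .TF...
  .TTF.F
  TTTTFT
  TTTTTT
Step 3: 7 trees catch fire, 7 burn out
  TTTF..
  TTF...
  .F....
  .TF...
  TTTF.F
  TTTTFT

TTTF..
TTF...
.F....
.TF...
TTTF.F
TTTTFT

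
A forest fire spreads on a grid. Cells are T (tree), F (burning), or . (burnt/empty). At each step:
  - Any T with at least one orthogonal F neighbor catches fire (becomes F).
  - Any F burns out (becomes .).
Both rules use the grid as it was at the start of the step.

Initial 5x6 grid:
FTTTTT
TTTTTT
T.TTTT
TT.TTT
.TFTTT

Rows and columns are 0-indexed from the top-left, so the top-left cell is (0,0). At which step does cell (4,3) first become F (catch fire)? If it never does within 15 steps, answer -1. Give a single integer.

Step 1: cell (4,3)='F' (+4 fires, +2 burnt)
  -> target ignites at step 1
Step 2: cell (4,3)='.' (+6 fires, +4 burnt)
Step 3: cell (4,3)='.' (+6 fires, +6 burnt)
Step 4: cell (4,3)='.' (+5 fires, +6 burnt)
Step 5: cell (4,3)='.' (+3 fires, +5 burnt)
Step 6: cell (4,3)='.' (+1 fires, +3 burnt)
Step 7: cell (4,3)='.' (+0 fires, +1 burnt)
  fire out at step 7

1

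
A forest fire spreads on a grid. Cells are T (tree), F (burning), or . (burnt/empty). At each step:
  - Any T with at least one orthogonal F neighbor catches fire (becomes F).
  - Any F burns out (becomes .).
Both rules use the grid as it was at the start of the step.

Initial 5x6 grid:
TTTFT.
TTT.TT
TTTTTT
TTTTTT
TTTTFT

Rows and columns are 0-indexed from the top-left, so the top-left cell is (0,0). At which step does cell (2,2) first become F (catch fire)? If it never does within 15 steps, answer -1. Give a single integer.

Step 1: cell (2,2)='T' (+5 fires, +2 burnt)
Step 2: cell (2,2)='T' (+7 fires, +5 burnt)
Step 3: cell (2,2)='F' (+8 fires, +7 burnt)
  -> target ignites at step 3
Step 4: cell (2,2)='.' (+4 fires, +8 burnt)
Step 5: cell (2,2)='.' (+2 fires, +4 burnt)
Step 6: cell (2,2)='.' (+0 fires, +2 burnt)
  fire out at step 6

3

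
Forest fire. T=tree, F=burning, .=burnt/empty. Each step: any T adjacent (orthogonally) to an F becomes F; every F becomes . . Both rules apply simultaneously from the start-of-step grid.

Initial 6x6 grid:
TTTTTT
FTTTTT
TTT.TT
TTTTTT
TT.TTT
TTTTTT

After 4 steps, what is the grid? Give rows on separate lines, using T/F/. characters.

Step 1: 3 trees catch fire, 1 burn out
  FTTTTT
  .FTTTT
  FTT.TT
  TTTTTT
  TT.TTT
  TTTTTT
Step 2: 4 trees catch fire, 3 burn out
  .FTTTT
  ..FTTT
  .FT.TT
  FTTTTT
  TT.TTT
  TTTTTT
Step 3: 5 trees catch fire, 4 burn out
  ..FTTT
  ...FTT
  ..F.TT
  .FTTTT
  FT.TTT
  TTTTTT
Step 4: 5 trees catch fire, 5 burn out
  ...FTT
  ....FT
  ....TT
  ..FTTT
  .F.TTT
  FTTTTT

...FTT
....FT
....TT
..FTTT
.F.TTT
FTTTTT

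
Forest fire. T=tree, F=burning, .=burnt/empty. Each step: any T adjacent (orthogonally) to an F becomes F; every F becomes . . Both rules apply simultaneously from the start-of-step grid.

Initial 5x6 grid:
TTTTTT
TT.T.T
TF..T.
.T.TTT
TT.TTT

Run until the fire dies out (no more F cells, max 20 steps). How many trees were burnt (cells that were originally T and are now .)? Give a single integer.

Answer: 14

Derivation:
Step 1: +3 fires, +1 burnt (F count now 3)
Step 2: +3 fires, +3 burnt (F count now 3)
Step 3: +3 fires, +3 burnt (F count now 3)
Step 4: +1 fires, +3 burnt (F count now 1)
Step 5: +2 fires, +1 burnt (F count now 2)
Step 6: +1 fires, +2 burnt (F count now 1)
Step 7: +1 fires, +1 burnt (F count now 1)
Step 8: +0 fires, +1 burnt (F count now 0)
Fire out after step 8
Initially T: 21, now '.': 23
Total burnt (originally-T cells now '.'): 14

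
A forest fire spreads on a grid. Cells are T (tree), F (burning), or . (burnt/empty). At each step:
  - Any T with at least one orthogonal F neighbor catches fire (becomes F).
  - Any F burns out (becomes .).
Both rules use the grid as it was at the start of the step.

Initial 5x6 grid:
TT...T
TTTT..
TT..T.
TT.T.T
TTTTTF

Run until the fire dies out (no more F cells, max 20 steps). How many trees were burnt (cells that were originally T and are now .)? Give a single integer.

Step 1: +2 fires, +1 burnt (F count now 2)
Step 2: +1 fires, +2 burnt (F count now 1)
Step 3: +2 fires, +1 burnt (F count now 2)
Step 4: +1 fires, +2 burnt (F count now 1)
Step 5: +2 fires, +1 burnt (F count now 2)
Step 6: +2 fires, +2 burnt (F count now 2)
Step 7: +2 fires, +2 burnt (F count now 2)
Step 8: +3 fires, +2 burnt (F count now 3)
Step 9: +2 fires, +3 burnt (F count now 2)
Step 10: +0 fires, +2 burnt (F count now 0)
Fire out after step 10
Initially T: 19, now '.': 28
Total burnt (originally-T cells now '.'): 17

Answer: 17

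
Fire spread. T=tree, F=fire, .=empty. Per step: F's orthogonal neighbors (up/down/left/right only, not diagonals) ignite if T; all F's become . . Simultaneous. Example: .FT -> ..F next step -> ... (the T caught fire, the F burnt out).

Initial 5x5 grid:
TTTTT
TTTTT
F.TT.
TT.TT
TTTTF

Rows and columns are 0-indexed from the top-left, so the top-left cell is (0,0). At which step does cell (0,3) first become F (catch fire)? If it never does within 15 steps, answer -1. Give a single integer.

Step 1: cell (0,3)='T' (+4 fires, +2 burnt)
Step 2: cell (0,3)='T' (+6 fires, +4 burnt)
Step 3: cell (0,3)='T' (+4 fires, +6 burnt)
Step 4: cell (0,3)='T' (+3 fires, +4 burnt)
Step 5: cell (0,3)='F' (+2 fires, +3 burnt)
  -> target ignites at step 5
Step 6: cell (0,3)='.' (+1 fires, +2 burnt)
Step 7: cell (0,3)='.' (+0 fires, +1 burnt)
  fire out at step 7

5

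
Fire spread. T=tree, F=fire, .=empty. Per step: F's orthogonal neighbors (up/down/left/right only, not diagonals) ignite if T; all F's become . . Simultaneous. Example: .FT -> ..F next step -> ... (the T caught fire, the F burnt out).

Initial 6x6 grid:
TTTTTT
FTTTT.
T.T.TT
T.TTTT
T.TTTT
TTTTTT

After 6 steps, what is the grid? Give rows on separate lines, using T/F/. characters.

Step 1: 3 trees catch fire, 1 burn out
  FTTTTT
  .FTTT.
  F.T.TT
  T.TTTT
  T.TTTT
  TTTTTT
Step 2: 3 trees catch fire, 3 burn out
  .FTTTT
  ..FTT.
  ..T.TT
  F.TTTT
  T.TTTT
  TTTTTT
Step 3: 4 trees catch fire, 3 burn out
  ..FTTT
  ...FT.
  ..F.TT
  ..TTTT
  F.TTTT
  TTTTTT
Step 4: 4 trees catch fire, 4 burn out
  ...FTT
  ....F.
  ....TT
  ..FTTT
  ..TTTT
  FTTTTT
Step 5: 5 trees catch fire, 4 burn out
  ....FT
  ......
  ....FT
  ...FTT
  ..FTTT
  .FTTTT
Step 6: 5 trees catch fire, 5 burn out
  .....F
  ......
  .....F
  ....FT
  ...FTT
  ..FTTT

.....F
......
.....F
....FT
...FTT
..FTTT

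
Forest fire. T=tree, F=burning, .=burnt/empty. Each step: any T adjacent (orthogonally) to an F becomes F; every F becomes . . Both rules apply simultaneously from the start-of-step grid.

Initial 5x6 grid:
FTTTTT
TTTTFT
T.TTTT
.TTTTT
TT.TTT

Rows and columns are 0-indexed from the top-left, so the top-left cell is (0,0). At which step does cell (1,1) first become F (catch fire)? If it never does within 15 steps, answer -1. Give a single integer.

Step 1: cell (1,1)='T' (+6 fires, +2 burnt)
Step 2: cell (1,1)='F' (+9 fires, +6 burnt)
  -> target ignites at step 2
Step 3: cell (1,1)='.' (+4 fires, +9 burnt)
Step 4: cell (1,1)='.' (+3 fires, +4 burnt)
Step 5: cell (1,1)='.' (+1 fires, +3 burnt)
Step 6: cell (1,1)='.' (+1 fires, +1 burnt)
Step 7: cell (1,1)='.' (+1 fires, +1 burnt)
Step 8: cell (1,1)='.' (+0 fires, +1 burnt)
  fire out at step 8

2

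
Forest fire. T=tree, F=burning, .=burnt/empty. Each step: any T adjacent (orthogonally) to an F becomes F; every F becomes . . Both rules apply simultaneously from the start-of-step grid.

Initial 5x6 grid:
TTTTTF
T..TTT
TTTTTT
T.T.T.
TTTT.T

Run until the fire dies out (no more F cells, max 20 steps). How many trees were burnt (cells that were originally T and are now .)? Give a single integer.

Answer: 22

Derivation:
Step 1: +2 fires, +1 burnt (F count now 2)
Step 2: +3 fires, +2 burnt (F count now 3)
Step 3: +3 fires, +3 burnt (F count now 3)
Step 4: +3 fires, +3 burnt (F count now 3)
Step 5: +2 fires, +3 burnt (F count now 2)
Step 6: +3 fires, +2 burnt (F count now 3)
Step 7: +2 fires, +3 burnt (F count now 2)
Step 8: +3 fires, +2 burnt (F count now 3)
Step 9: +1 fires, +3 burnt (F count now 1)
Step 10: +0 fires, +1 burnt (F count now 0)
Fire out after step 10
Initially T: 23, now '.': 29
Total burnt (originally-T cells now '.'): 22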